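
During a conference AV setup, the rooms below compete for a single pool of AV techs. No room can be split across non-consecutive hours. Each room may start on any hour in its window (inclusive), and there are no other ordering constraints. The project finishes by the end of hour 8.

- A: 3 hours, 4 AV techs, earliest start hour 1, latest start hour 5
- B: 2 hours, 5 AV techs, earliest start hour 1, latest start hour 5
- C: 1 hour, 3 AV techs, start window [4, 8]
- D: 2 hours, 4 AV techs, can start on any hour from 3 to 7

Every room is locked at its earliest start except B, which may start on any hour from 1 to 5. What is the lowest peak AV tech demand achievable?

8

B@1: h1:9  h2:9  h3:8  h4:7  h5:0  h6:0  h7:0  h8:0 → peak 9
B@2: h1:4  h2:9  h3:13  h4:7  h5:0  h6:0  h7:0  h8:0 → peak 13
B@3: h1:4  h2:4  h3:13  h4:12  h5:0  h6:0  h7:0  h8:0 → peak 13
B@4: h1:4  h2:4  h3:8  h4:12  h5:5  h6:0  h7:0  h8:0 → peak 12
B@5: h1:4  h2:4  h3:8  h4:7  h5:5  h6:5  h7:0  h8:0 → peak 8
Best is B@5, peak 8.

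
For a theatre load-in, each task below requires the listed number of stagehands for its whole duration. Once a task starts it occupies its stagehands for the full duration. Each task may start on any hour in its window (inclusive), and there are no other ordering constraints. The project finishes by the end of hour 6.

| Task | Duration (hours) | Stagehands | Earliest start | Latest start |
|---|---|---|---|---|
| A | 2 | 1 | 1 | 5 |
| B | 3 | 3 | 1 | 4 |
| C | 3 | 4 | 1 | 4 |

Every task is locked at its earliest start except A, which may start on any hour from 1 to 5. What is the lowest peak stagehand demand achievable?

7

A@1: h1:8  h2:8  h3:7  h4:0  h5:0  h6:0 → peak 8
A@2: h1:7  h2:8  h3:8  h4:0  h5:0  h6:0 → peak 8
A@3: h1:7  h2:7  h3:8  h4:1  h5:0  h6:0 → peak 8
A@4: h1:7  h2:7  h3:7  h4:1  h5:1  h6:0 → peak 7
A@5: h1:7  h2:7  h3:7  h4:0  h5:1  h6:1 → peak 7
Best is A@4, peak 7.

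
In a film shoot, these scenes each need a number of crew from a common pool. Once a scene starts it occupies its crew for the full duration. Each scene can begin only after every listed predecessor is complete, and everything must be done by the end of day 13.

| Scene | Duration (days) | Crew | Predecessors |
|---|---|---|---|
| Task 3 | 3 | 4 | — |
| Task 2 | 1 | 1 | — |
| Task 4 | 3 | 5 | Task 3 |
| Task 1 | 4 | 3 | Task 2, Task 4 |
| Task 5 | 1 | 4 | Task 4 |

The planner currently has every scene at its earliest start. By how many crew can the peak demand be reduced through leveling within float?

2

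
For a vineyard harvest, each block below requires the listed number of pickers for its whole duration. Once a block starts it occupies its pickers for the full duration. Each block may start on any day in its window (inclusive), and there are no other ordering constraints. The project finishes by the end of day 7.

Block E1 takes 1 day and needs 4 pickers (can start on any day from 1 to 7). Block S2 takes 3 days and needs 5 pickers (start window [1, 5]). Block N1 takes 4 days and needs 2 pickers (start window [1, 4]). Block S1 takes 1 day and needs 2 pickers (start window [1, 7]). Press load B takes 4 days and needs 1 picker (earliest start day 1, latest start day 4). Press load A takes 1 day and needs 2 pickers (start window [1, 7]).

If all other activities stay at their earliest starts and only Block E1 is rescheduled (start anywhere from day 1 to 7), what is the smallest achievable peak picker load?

12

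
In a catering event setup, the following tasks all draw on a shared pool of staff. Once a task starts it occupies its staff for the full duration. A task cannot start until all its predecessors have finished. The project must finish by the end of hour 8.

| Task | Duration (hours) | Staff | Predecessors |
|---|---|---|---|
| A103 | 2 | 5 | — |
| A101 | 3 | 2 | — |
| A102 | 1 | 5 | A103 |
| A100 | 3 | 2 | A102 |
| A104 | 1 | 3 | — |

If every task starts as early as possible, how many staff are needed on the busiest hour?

Early-start schedule: A103@1, A101@1, A102@3, A100@4, A104@1.
Load per hour: hour 1: 10, hour 2: 7, hour 3: 7, hour 4: 2, hour 5: 2, hour 6: 2, hour 7: 0, hour 8: 0.
Peak is 10.

10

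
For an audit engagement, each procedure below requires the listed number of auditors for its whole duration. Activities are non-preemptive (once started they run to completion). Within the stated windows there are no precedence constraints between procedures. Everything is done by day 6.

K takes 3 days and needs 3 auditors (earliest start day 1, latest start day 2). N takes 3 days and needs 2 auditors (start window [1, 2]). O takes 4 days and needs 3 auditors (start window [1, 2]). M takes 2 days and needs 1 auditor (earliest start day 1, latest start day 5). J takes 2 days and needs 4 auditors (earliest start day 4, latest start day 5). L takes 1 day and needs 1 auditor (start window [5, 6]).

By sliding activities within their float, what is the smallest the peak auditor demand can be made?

Early-start (K@1, N@1, O@1, M@1, J@4, L@5) gives peak 9: d1:9  d2:9  d3:8  d4:7  d5:5  d6:0.
Shift M→4.
Schedule K@1, N@1, O@1, M@4, J@4, L@5: d1:8  d2:8  d3:8  d4:8  d5:6  d6:0 — peak 8.

8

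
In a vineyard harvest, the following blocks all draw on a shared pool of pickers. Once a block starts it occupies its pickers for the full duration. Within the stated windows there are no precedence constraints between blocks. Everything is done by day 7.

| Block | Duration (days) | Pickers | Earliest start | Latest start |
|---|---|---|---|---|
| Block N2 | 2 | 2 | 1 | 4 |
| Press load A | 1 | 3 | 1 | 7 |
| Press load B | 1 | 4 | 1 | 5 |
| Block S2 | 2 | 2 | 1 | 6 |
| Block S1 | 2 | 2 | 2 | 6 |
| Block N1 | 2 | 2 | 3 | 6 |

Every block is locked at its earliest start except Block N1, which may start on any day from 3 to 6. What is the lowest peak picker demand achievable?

11

Block N1@3: d1:11  d2:6  d3:4  d4:2  d5:0  d6:0  d7:0 → peak 11
Block N1@4: d1:11  d2:6  d3:2  d4:2  d5:2  d6:0  d7:0 → peak 11
Block N1@5: d1:11  d2:6  d3:2  d4:0  d5:2  d6:2  d7:0 → peak 11
Block N1@6: d1:11  d2:6  d3:2  d4:0  d5:0  d6:2  d7:2 → peak 11
Best is Block N1@3, peak 11.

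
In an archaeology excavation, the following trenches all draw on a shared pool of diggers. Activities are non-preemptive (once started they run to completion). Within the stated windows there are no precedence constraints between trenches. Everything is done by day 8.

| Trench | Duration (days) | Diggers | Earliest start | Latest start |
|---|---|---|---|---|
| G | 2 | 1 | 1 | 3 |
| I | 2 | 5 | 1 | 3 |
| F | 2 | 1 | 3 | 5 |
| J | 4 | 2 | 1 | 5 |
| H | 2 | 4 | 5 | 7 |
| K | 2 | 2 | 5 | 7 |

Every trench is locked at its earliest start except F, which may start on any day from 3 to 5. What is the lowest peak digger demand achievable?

8

F@3: d1:8  d2:8  d3:3  d4:3  d5:6  d6:6  d7:0  d8:0 → peak 8
F@4: d1:8  d2:8  d3:2  d4:3  d5:7  d6:6  d7:0  d8:0 → peak 8
F@5: d1:8  d2:8  d3:2  d4:2  d5:7  d6:7  d7:0  d8:0 → peak 8
Best is F@3, peak 8.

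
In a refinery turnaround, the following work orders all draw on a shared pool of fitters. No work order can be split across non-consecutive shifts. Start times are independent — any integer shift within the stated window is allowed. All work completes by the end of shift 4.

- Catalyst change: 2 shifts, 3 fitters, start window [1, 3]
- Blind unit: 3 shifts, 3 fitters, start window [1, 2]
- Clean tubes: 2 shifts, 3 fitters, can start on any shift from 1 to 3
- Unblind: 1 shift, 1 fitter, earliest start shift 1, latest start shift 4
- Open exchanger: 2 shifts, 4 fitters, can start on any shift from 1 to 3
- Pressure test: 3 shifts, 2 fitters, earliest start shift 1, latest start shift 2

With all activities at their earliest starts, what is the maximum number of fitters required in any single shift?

16

Early-start schedule: Catalyst change@1, Blind unit@1, Clean tubes@1, Unblind@1, Open exchanger@1, Pressure test@1.
Load per shift: shift 1: 16, shift 2: 15, shift 3: 5, shift 4: 0.
Peak is 16.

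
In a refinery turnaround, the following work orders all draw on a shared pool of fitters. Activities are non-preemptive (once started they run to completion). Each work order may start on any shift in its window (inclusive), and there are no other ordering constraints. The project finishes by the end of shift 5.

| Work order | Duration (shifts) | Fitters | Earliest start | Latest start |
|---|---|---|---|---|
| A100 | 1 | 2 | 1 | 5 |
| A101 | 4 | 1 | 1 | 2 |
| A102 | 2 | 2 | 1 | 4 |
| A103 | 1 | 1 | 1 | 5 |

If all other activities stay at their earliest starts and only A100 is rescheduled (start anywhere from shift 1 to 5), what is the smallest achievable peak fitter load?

A100@1: s1:6  s2:3  s3:1  s4:1  s5:0 → peak 6
A100@2: s1:4  s2:5  s3:1  s4:1  s5:0 → peak 5
A100@3: s1:4  s2:3  s3:3  s4:1  s5:0 → peak 4
A100@4: s1:4  s2:3  s3:1  s4:3  s5:0 → peak 4
A100@5: s1:4  s2:3  s3:1  s4:1  s5:2 → peak 4
Best is A100@3, peak 4.

4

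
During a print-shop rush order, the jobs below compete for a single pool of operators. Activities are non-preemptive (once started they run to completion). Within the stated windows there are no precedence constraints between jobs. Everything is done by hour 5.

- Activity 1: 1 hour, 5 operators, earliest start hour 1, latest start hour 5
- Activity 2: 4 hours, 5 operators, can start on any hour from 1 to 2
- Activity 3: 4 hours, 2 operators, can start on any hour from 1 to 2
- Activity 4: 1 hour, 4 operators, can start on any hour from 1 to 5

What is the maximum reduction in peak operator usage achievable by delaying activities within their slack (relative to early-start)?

Early-start peak: h1:16  h2:7  h3:7  h4:7  h5:0 ⇒ 16.
Leveled (Activity 1@1, Activity 2@2, Activity 3@1, Activity 4@5): h1:7  h2:7  h3:7  h4:7  h5:9 ⇒ 9.
Reduction 16 − 9 = 7.

7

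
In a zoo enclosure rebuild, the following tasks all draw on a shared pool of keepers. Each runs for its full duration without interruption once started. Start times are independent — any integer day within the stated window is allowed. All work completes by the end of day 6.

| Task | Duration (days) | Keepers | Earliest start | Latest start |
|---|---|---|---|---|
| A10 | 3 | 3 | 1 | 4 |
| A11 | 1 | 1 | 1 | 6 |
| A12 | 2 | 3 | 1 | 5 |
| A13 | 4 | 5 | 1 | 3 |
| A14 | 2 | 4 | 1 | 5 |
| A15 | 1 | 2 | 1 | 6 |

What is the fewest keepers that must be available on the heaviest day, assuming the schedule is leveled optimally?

Early-start (A10@1, A11@1, A12@1, A13@1, A14@1, A15@1) gives peak 18: d1:18  d2:15  d3:8  d4:5  d5:0  d6:0.
Shift A12→4, A13→3, A15→6.
Schedule A10@1, A11@1, A12@4, A13@3, A14@1, A15@6: d1:8  d2:7  d3:8  d4:8  d5:8  d6:7 — peak 8.
Total keeper-days = 46 over 6 days ⇒ peak ≥ ⌈46/6⌉ = 8, so 8 is optimal.

8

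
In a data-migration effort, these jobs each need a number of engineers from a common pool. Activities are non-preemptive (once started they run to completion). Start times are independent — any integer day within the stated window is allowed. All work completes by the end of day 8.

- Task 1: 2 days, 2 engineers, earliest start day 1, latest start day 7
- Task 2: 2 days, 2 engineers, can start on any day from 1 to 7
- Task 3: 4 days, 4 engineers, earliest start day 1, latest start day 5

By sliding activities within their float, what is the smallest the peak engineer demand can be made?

4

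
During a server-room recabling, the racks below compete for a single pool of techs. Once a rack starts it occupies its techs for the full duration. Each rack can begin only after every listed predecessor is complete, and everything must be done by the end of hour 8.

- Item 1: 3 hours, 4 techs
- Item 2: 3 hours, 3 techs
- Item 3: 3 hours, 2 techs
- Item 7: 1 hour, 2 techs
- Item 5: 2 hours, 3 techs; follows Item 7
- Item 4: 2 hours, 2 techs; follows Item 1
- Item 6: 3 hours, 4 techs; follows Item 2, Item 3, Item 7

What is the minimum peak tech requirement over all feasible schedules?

Early-start (Item 1@1, Item 2@1, Item 3@1, Item 7@1, Item 5@2, Item 4@4, Item 6@4) gives peak 12: h1:11  h2:12  h3:12  h4:6  h5:6  h6:4  h7:0  h8:0.
Shift Item 1→4, Item 4→7.
Schedule Item 1@4, Item 2@1, Item 3@1, Item 7@1, Item 5@2, Item 4@7, Item 6@4: h1:7  h2:8  h3:8  h4:8  h5:8  h6:8  h7:2  h8:2 — peak 8.

8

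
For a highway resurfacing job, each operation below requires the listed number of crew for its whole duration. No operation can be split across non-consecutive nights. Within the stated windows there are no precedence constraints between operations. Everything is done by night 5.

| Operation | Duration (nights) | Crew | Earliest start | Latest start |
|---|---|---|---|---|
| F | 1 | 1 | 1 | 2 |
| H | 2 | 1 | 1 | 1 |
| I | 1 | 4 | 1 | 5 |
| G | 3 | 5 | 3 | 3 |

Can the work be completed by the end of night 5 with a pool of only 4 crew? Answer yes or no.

no

Total crew member-nights = 22; over 5 nights the average is 22/5 > 4, so some night must exceed 4.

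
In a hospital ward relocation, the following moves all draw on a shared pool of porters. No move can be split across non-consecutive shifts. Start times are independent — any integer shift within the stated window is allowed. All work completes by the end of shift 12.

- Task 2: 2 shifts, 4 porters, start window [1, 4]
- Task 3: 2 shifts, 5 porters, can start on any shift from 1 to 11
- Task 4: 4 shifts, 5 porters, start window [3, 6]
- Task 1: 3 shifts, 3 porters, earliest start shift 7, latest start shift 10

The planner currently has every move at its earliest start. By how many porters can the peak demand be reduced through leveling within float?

4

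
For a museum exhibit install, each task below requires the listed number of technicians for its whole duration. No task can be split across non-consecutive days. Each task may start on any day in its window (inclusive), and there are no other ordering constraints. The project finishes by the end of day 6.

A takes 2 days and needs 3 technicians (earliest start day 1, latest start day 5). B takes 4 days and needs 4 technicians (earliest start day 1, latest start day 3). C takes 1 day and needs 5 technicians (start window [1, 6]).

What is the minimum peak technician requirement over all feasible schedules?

Early-start (A@1, B@1, C@1) gives peak 12: d1:12  d2:7  d3:4  d4:4  d5:0  d6:0.
Shift C→5.
Schedule A@1, B@1, C@5: d1:7  d2:7  d3:4  d4:4  d5:5  d6:0 — peak 7.

7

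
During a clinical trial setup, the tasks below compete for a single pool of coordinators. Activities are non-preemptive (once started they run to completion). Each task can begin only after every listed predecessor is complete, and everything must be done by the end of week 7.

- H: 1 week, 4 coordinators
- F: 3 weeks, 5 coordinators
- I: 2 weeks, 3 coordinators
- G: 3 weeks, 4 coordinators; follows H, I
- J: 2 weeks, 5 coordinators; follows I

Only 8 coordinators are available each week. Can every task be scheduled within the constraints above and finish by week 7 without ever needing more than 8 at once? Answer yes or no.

no

The minimum achievable peak is 9; 8 < 9, so no feasible schedule stays within the cap.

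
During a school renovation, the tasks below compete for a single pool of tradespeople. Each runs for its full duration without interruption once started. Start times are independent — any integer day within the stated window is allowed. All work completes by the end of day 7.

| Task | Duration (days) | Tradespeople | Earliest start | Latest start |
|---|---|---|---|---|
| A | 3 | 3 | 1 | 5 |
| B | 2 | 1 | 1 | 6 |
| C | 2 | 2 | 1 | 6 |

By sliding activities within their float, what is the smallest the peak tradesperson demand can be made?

3

Early-start (A@1, B@1, C@1) gives peak 6: d1:6  d2:6  d3:3  d4:0  d5:0  d6:0  d7:0.
Shift B→4, C→4.
Schedule A@1, B@4, C@4: d1:3  d2:3  d3:3  d4:3  d5:3  d6:0  d7:0 — peak 3.
Total tradesperson-days = 15 over 7 days ⇒ peak ≥ ⌈15/7⌉ = 3, so 3 is optimal.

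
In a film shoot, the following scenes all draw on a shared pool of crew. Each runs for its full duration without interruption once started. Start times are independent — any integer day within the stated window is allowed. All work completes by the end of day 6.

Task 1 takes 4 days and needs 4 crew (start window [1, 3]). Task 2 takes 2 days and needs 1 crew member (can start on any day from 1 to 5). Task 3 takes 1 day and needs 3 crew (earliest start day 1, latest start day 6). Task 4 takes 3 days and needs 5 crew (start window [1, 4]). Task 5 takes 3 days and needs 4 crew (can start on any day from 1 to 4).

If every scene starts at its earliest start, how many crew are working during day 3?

13

At early start, day 3 has: Task 1, Task 4, Task 5.
Demand: 4 + 5 + 4 = 13.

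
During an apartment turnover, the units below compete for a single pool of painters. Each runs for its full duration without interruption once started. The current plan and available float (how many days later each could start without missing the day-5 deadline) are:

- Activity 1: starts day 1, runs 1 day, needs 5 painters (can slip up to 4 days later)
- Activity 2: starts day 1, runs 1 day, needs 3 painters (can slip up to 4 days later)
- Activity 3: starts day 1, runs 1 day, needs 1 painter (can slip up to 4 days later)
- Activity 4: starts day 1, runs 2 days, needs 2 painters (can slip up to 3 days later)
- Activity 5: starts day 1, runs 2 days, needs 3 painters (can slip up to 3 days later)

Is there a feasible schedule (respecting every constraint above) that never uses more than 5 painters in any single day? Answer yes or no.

Schedule Activity 1@1, Activity 2@2, Activity 3@2, Activity 4@3, Activity 5@3: d1:5  d2:4  d3:5  d4:5  d5:0 — peak 5 ≤ 5.

yes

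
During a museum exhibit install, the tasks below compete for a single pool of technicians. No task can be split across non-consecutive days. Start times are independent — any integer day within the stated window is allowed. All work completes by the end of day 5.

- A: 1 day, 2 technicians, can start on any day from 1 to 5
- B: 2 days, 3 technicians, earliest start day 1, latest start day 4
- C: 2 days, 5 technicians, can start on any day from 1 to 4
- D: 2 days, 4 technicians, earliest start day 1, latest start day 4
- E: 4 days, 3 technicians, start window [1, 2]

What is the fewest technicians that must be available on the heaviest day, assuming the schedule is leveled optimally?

10

Early-start (A@1, B@1, C@1, D@1, E@1) gives peak 17: d1:17  d2:15  d3:3  d4:3  d5:0.
Shift C→3, E→2.
Schedule A@1, B@1, C@3, D@1, E@2: d1:9  d2:10  d3:8  d4:8  d5:3 — peak 10.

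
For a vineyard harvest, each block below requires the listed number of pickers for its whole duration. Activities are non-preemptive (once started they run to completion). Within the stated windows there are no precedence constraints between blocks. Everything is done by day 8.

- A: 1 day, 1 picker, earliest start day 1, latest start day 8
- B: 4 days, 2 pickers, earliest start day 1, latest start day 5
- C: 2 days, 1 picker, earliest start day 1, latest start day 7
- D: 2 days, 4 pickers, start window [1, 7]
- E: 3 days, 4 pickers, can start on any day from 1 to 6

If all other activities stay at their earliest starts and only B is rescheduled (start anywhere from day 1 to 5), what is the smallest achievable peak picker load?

10

B@1: d1:12  d2:11  d3:6  d4:2  d5:0  d6:0  d7:0  d8:0 → peak 12
B@2: d1:10  d2:11  d3:6  d4:2  d5:2  d6:0  d7:0  d8:0 → peak 11
B@3: d1:10  d2:9  d3:6  d4:2  d5:2  d6:2  d7:0  d8:0 → peak 10
B@4: d1:10  d2:9  d3:4  d4:2  d5:2  d6:2  d7:2  d8:0 → peak 10
B@5: d1:10  d2:9  d3:4  d4:0  d5:2  d6:2  d7:2  d8:2 → peak 10
Best is B@3, peak 10.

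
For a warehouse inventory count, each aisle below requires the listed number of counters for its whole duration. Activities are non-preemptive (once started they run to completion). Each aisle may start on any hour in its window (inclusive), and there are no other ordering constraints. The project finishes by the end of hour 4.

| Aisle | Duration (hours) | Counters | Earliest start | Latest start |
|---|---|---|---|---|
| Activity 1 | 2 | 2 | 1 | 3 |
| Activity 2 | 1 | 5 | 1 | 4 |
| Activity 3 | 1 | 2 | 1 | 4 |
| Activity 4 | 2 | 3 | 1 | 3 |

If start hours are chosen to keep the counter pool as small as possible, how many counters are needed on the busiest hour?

5

Early-start (Activity 1@1, Activity 2@1, Activity 3@1, Activity 4@1) gives peak 12: h1:12  h2:5  h3:0  h4:0.
Shift Activity 2→3, Activity 3→4.
Schedule Activity 1@1, Activity 2@3, Activity 3@4, Activity 4@1: h1:5  h2:5  h3:5  h4:2 — peak 5.
Total counter-hours = 17 over 4 hours ⇒ peak ≥ ⌈17/4⌉ = 5, so 5 is optimal.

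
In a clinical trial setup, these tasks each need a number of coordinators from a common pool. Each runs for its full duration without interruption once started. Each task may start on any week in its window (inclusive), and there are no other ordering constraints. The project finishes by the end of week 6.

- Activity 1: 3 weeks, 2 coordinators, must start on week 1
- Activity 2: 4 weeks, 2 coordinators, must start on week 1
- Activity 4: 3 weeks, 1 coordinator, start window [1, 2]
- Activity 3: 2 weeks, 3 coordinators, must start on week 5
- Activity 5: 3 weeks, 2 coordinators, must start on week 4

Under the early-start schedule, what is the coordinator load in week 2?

5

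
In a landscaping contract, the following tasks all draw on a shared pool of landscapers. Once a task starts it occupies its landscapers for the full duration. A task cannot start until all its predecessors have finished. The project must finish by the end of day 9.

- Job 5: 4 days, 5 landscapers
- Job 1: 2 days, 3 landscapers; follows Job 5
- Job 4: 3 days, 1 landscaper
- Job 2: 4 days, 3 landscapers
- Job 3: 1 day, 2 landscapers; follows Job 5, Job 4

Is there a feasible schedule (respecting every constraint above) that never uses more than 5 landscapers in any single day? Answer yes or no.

no

The minimum achievable peak is 6; 5 < 6, so no feasible schedule stays within the cap.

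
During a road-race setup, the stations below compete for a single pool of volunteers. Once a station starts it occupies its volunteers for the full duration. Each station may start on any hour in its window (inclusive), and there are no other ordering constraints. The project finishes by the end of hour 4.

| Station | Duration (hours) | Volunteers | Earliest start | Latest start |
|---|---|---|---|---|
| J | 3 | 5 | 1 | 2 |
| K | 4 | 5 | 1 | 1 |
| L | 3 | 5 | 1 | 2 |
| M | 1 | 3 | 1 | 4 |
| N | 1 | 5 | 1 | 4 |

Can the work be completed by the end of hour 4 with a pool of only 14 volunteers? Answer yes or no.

no

Total volunteer-hours = 58; over 4 hours the average is 58/4 > 14, so some hour must exceed 14.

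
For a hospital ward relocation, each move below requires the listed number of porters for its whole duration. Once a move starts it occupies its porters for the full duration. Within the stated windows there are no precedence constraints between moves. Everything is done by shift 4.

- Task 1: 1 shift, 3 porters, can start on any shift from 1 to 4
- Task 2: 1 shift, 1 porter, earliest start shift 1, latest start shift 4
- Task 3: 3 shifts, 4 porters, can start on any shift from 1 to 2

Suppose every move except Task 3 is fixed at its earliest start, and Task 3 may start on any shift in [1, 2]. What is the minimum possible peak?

Task 3@1: s1:8  s2:4  s3:4  s4:0 → peak 8
Task 3@2: s1:4  s2:4  s3:4  s4:4 → peak 4
Best is Task 3@2, peak 4.

4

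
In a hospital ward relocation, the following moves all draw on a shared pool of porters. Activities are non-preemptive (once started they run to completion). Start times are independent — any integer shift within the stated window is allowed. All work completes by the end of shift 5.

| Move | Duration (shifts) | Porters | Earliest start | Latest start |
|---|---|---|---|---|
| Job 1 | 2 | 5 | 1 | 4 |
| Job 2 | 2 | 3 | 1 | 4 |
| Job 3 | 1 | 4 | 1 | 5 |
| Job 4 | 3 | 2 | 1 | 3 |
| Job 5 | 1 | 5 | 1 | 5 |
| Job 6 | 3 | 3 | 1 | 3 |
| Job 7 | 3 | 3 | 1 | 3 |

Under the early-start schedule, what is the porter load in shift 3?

8

At early start, shift 3 has: Job 4, Job 6, Job 7.
Demand: 2 + 3 + 3 = 8.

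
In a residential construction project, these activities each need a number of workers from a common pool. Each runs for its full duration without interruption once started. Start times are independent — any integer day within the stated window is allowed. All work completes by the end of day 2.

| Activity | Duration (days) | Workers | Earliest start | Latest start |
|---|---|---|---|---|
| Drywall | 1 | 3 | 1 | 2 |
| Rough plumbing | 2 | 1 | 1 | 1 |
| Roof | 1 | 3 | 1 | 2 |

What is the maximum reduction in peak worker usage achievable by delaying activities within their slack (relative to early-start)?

Early-start peak: d1:7  d2:1 ⇒ 7.
Leveled (Drywall@1, Rough plumbing@1, Roof@2): d1:4  d2:4 ⇒ 4.
Reduction 7 − 4 = 3.

3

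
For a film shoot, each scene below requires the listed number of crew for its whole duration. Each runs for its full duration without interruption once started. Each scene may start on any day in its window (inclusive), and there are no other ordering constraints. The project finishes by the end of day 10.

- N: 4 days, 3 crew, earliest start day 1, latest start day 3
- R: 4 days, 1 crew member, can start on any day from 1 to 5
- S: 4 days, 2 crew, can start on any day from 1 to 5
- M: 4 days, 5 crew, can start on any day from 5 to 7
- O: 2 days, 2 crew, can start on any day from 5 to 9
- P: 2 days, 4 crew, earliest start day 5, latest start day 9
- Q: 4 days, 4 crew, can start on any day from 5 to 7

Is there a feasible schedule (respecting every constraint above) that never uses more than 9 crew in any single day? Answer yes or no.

yes

Schedule N@1, R@1, S@1, M@5, O@5, P@9, Q@7: d1:6  d2:6  d3:6  d4:6  d5:7  d6:7  d7:9  d8:9  d9:8  d10:8 — peak 9 ≤ 9.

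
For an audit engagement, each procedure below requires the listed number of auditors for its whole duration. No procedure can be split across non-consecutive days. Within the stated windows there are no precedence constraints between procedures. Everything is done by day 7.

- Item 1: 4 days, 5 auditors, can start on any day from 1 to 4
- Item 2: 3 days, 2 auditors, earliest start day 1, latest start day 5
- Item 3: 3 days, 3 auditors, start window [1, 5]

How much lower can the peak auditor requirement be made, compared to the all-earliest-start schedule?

5

Early-start peak: d1:10  d2:10  d3:10  d4:5  d5:0  d6:0  d7:0 ⇒ 10.
Leveled (Item 1@1, Item 2@5, Item 3@5): d1:5  d2:5  d3:5  d4:5  d5:5  d6:5  d7:5 ⇒ 5.
Reduction 10 − 5 = 5.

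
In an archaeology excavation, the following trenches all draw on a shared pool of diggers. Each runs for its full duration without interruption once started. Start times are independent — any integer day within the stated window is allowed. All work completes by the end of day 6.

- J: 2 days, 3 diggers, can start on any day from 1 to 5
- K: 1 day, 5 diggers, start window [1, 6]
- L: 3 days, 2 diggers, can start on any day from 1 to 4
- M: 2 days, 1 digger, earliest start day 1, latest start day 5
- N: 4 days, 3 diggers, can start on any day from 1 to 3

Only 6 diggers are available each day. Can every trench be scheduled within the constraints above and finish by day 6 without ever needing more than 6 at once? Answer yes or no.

Schedule J@1, K@6, L@3, M@3, N@1: d1:6  d2:6  d3:6  d4:6  d5:2  d6:5 — peak 6 ≤ 6.

yes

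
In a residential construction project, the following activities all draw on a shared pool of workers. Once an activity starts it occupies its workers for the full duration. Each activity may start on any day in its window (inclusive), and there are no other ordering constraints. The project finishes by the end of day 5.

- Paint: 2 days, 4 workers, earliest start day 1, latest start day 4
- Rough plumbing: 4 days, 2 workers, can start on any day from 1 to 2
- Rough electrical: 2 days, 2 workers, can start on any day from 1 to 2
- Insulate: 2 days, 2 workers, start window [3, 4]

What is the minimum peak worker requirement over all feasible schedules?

8

Schedule Paint@1, Rough plumbing@1, Rough electrical@1, Insulate@3: d1:8  d2:8  d3:4  d4:4  d5:0 — peak 8.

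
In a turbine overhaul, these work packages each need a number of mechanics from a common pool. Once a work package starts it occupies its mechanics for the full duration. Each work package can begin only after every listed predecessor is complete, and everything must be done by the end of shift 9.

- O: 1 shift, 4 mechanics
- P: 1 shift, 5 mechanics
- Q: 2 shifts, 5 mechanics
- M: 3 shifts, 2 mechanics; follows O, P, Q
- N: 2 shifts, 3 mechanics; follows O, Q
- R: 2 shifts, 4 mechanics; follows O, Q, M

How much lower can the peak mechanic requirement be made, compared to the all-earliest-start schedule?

Early-start peak: s1:14  s2:5  s3:5  s4:5  s5:2  s6:4  s7:4  s8:0  s9:0 ⇒ 14.
Leveled (O@1, P@2, Q@3, M@5, N@5, R@8): s1:4  s2:5  s3:5  s4:5  s5:5  s6:5  s7:2  s8:4  s9:4 ⇒ 5.
Reduction 14 − 5 = 9.

9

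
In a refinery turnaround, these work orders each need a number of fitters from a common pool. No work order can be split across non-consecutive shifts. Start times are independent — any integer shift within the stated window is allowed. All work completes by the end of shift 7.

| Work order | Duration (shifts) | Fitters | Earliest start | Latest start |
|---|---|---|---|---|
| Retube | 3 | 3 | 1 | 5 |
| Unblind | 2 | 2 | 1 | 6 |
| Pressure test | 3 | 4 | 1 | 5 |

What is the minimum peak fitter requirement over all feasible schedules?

5

Early-start (Retube@1, Unblind@1, Pressure test@1) gives peak 9: s1:9  s2:9  s3:7  s4:0  s5:0  s6:0  s7:0.
Shift Pressure test→4.
Schedule Retube@1, Unblind@1, Pressure test@4: s1:5  s2:5  s3:3  s4:4  s5:4  s6:4  s7:0 — peak 5.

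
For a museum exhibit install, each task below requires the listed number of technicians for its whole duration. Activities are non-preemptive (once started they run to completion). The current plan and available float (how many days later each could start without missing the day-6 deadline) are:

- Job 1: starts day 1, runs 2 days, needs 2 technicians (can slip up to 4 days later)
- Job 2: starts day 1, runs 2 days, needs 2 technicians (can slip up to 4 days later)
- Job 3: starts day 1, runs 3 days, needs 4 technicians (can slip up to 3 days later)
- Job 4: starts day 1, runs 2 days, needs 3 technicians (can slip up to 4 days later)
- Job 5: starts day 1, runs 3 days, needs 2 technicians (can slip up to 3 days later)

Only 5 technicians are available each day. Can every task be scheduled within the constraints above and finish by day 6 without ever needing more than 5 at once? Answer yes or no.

Total technician-days = 32; over 6 days the average is 32/6 > 5, so some day must exceed 5.

no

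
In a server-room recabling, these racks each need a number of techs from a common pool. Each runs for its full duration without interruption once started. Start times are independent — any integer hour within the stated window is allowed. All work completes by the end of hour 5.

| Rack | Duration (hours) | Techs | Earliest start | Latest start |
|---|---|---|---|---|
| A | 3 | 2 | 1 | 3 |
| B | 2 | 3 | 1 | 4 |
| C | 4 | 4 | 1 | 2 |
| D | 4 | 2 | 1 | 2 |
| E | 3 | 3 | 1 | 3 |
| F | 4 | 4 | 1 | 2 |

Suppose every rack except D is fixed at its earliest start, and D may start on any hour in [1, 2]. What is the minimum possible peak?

D@1: h1:18  h2:18  h3:15  h4:10  h5:0 → peak 18
D@2: h1:16  h2:18  h3:15  h4:10  h5:2 → peak 18
Best is D@1, peak 18.

18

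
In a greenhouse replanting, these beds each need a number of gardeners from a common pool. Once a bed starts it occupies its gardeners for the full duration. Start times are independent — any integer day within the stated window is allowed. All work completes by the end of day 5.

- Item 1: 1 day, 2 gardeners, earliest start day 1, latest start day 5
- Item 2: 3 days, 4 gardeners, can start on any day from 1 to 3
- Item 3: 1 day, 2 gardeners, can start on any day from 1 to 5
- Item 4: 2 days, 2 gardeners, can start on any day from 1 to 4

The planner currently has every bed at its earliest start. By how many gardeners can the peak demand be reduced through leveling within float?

6

Early-start peak: d1:10  d2:6  d3:4  d4:0  d5:0 ⇒ 10.
Leveled (Item 1@1, Item 2@3, Item 3@2, Item 4@1): d1:4  d2:4  d3:4  d4:4  d5:4 ⇒ 4.
Reduction 10 − 4 = 6.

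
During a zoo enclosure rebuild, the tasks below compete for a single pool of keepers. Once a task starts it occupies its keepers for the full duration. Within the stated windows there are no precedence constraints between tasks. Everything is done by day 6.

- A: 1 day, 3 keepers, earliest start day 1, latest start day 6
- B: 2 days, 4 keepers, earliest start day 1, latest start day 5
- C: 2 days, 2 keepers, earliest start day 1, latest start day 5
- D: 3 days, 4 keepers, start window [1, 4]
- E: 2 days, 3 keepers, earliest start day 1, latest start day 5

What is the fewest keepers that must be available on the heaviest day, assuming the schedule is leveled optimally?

7

Early-start (A@1, B@1, C@1, D@1, E@1) gives peak 16: d1:16  d2:13  d3:4  d4:0  d5:0  d6:0.
Shift C→2, D→3, E→4.
Schedule A@1, B@1, C@2, D@3, E@4: d1:7  d2:6  d3:6  d4:7  d5:7  d6:0 — peak 7.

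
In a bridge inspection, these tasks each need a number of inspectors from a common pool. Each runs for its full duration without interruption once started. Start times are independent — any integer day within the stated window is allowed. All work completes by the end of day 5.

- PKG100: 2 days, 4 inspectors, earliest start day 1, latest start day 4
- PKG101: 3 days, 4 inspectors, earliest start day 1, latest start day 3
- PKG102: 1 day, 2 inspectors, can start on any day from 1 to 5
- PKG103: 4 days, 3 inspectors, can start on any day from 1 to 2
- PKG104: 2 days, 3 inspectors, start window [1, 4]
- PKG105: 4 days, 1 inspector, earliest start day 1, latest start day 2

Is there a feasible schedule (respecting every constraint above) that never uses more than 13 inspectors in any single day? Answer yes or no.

yes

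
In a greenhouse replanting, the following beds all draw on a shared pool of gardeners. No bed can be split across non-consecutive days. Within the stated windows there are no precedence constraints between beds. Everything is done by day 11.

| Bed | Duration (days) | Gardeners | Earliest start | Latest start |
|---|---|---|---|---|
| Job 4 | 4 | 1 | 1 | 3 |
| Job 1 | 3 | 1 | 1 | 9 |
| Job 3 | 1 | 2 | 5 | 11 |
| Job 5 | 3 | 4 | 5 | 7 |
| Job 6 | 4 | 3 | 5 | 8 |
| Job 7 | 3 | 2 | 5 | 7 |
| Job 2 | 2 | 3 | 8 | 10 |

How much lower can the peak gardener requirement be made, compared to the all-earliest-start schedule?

Early-start peak: d1:2  d2:2  d3:2  d4:1  d5:11  d6:9  d7:9  d8:6  d9:3  d10:0  d11:0 ⇒ 11.
Leveled (Job 4@1, Job 1@1, Job 3@5, Job 5@5, Job 6@8, Job 7@6, Job 2@9): d1:2  d2:2  d3:2  d4:1  d5:6  d6:6  d7:6  d8:5  d9:6  d10:6  d11:3 ⇒ 6.
Reduction 11 − 6 = 5.

5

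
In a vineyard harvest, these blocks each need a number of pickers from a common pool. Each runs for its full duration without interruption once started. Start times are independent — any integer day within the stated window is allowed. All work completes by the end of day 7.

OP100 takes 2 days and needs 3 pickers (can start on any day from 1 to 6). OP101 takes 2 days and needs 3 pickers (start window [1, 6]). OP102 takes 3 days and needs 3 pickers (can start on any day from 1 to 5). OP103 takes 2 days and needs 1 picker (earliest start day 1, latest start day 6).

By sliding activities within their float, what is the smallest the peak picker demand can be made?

4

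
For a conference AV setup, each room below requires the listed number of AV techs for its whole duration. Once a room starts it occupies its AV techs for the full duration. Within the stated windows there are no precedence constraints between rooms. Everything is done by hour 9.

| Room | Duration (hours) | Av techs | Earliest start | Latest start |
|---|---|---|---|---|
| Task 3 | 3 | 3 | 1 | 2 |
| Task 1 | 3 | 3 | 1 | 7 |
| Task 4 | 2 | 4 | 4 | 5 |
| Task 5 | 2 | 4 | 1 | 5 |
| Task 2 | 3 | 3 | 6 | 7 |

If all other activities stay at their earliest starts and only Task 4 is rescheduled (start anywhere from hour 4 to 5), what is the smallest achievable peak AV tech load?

Task 4@4: h1:10  h2:10  h3:6  h4:4  h5:4  h6:3  h7:3  h8:3  h9:0 → peak 10
Task 4@5: h1:10  h2:10  h3:6  h4:0  h5:4  h6:7  h7:3  h8:3  h9:0 → peak 10
Best is Task 4@4, peak 10.

10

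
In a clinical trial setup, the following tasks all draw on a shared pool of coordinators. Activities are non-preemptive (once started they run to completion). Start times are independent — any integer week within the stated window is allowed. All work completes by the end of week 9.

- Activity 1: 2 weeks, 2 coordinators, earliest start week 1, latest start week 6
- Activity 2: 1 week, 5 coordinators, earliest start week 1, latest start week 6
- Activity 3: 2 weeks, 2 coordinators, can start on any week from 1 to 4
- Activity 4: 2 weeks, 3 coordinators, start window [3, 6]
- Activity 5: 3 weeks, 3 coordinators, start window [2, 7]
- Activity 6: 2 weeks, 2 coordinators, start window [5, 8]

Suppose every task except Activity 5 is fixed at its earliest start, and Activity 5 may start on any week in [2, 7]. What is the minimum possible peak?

Activity 5@2: w1:9  w2:7  w3:6  w4:6  w5:2  w6:2  w7:0  w8:0  w9:0 → peak 9
Activity 5@3: w1:9  w2:4  w3:6  w4:6  w5:5  w6:2  w7:0  w8:0  w9:0 → peak 9
Activity 5@4: w1:9  w2:4  w3:3  w4:6  w5:5  w6:5  w7:0  w8:0  w9:0 → peak 9
Activity 5@5: w1:9  w2:4  w3:3  w4:3  w5:5  w6:5  w7:3  w8:0  w9:0 → peak 9
Activity 5@6: w1:9  w2:4  w3:3  w4:3  w5:2  w6:5  w7:3  w8:3  w9:0 → peak 9
Activity 5@7: w1:9  w2:4  w3:3  w4:3  w5:2  w6:2  w7:3  w8:3  w9:3 → peak 9
Best is Activity 5@2, peak 9.

9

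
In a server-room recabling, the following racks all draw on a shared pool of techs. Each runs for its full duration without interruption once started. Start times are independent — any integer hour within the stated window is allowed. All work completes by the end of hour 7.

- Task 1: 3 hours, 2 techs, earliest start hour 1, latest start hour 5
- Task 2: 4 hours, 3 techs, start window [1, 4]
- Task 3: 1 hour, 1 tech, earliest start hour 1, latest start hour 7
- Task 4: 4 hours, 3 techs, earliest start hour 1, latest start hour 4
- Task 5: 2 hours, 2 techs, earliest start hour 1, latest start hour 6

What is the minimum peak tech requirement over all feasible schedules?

Early-start (Task 1@1, Task 2@1, Task 3@1, Task 4@1, Task 5@1) gives peak 11: h1:11  h2:10  h3:8  h4:6  h5:0  h6:0  h7:0.
Shift Task 4→4, Task 5→5.
Schedule Task 1@1, Task 2@1, Task 3@1, Task 4@4, Task 5@5: h1:6  h2:5  h3:5  h4:6  h5:5  h6:5  h7:3 — peak 6.

6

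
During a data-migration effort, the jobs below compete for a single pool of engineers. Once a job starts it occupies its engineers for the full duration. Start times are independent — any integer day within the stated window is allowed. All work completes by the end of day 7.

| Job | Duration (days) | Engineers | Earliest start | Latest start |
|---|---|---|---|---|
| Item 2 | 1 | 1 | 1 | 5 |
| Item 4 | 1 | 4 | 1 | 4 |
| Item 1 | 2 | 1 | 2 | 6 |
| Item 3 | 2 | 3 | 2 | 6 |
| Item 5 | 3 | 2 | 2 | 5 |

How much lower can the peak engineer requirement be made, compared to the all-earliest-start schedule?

2

Early-start peak: d1:5  d2:6  d3:6  d4:2  d5:0  d6:0  d7:0 ⇒ 6.
Leveled (Item 2@1, Item 4@2, Item 1@3, Item 3@3, Item 5@5): d1:1  d2:4  d3:4  d4:4  d5:2  d6:2  d7:2 ⇒ 4.
Reduction 6 − 4 = 2.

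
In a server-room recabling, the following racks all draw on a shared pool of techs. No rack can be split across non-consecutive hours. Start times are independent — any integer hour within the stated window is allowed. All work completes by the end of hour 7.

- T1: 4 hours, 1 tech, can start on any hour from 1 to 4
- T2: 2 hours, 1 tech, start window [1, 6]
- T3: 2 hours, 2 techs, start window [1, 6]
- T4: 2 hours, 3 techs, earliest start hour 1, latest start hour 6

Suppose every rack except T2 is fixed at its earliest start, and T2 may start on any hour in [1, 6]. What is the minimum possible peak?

6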